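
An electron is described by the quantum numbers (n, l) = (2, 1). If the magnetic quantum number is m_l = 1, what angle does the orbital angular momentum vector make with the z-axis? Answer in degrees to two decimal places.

θ ≈ 45.00°

|L| = ℏ√(l(l+1)) = √2 ℏ.
L_z = m_l ℏ = 1ℏ.
cos θ = L_z/|L| = 1/√2, so θ ≈ 45.00°.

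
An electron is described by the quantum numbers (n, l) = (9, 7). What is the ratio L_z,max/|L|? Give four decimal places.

|L| = 2√14 ℏ ≈ 7.4833ℏ, while L_z,max = lℏ = 7ℏ.
L_z,max/|L| = 7/√56 = 0.9354.

L_z,max/|L| = 0.9354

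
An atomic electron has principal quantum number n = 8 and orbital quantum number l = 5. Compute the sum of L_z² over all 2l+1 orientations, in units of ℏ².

m_l ∈ {-5, -4, -3, -2, -1, 0, 1, 2, 3, 4, 5}.
Σ m_l² = l(l+1)(2l+1)/3 = 5·6·11/3 = 110.

Σ(L_z)² = 110 ℏ²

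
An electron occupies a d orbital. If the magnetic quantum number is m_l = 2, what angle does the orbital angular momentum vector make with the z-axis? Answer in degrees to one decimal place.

D corresponds to l = 2.
|L| = √(l(l+1)) ℏ = √6 ℏ.
L_z = m_l ℏ = 2ℏ.
cos θ = L_z/|L| = 2/√6, so θ ≈ 35.3°.

θ ≈ 35.3°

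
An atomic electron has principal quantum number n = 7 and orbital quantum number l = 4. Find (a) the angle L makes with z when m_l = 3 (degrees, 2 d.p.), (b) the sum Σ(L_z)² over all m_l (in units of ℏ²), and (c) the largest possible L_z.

θ(m_l=3) ≈ 47.87°; Σ(L_z)² = 60 ℏ²; L_z,max = 4ℏ

For m_l = 3: cos θ = 3/√20, θ ≈ 47.87°.
Σ m_l² = 60, so Σ(L_z)² = 60 ℏ².
L_z,max = lℏ = 4ℏ.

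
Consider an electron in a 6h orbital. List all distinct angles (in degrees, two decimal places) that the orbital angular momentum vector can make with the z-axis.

θ ∈ {24.09°, 43.09°, 56.79°, 68.58°, 79.48°, 90.00°, 100.52°, 111.42°, 123.21°, 136.91°, 155.91°}

The 6h subshell has l = 5.
|L| = √(l(l+1)) ℏ = √30 ℏ.
cos θ = m_l/√30 for each m_l ∈ {-5, -4, -3, -2, -1, 0, 1, 2, 3, 4, 5}.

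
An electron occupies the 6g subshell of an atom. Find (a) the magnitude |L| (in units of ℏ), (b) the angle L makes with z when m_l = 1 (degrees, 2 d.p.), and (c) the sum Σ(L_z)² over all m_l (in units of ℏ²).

The 6g subshell has l = 4.
|L| = ℏ√(4·5) = 2√5 ℏ ≈ 4.472ℏ.
For m_l = 1: cos θ = 1/√20, θ ≈ 77.08°.
Σ m_l² = 60, so Σ(L_z)² = 60 ℏ².

|L| = 2√5 ℏ ≈ 4.472ℏ; θ(m_l=1) ≈ 77.08°; Σ(L_z)² = 60 ℏ²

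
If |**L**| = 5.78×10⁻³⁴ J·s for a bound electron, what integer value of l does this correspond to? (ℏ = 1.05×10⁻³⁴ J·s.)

l = 5

|L|/ℏ = (5.78×10⁻³⁴)/(1.05×10⁻³⁴) ≈ 5.505.
l(l+1) ≈ 5.505² ≈ 30.30, so l = 5.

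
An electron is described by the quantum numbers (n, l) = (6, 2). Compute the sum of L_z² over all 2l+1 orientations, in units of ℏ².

m_l runs from −2 to 2, i.e. {-2, -1, 0, 1, 2}.
Σ m_l² = l(l+1)(2l+1)/3 = 2·3·5/3 = 10.

Σ(L_z)² = 10 ℏ²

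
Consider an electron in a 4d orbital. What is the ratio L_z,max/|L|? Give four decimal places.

L_z,max/|L| = 0.8165

For 4d, l = 2.
|L| = √6 ℏ ≈ 2.4495ℏ, while L_z,max = lℏ = 2ℏ.
L_z,max/|L| = 2/√6 = 0.8165.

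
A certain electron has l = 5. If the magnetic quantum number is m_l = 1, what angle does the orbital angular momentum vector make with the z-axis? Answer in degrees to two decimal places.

θ ≈ 79.48°

|L| = ℏ√(l(l+1)) = √30 ℏ.
L_z = m_l ℏ = 1ℏ.
cos θ = L_z/|L| = 1/√30, so θ ≈ 79.48°.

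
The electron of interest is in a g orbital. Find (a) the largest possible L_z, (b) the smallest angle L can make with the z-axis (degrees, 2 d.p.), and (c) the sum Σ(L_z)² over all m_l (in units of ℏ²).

The letter g corresponds to l = 4.
L_z,max = lℏ = 4ℏ.
cos θ_min = 4/√20, so θ_min ≈ 26.57°.
Σ m_l² = 60, so Σ(L_z)² = 60 ℏ².

L_z,max = 4ℏ; θ_min ≈ 26.57°; Σ(L_z)² = 60 ℏ²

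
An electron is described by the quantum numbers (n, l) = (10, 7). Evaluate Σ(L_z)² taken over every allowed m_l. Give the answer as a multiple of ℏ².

m_l runs from −7 to 7, i.e. {-7, -6, -5, -4, -3, -2, -1, 0, 1, 2, 3, 4, 5, 6, 7}.
Summing m² from −7 to 7: Σ m_l² = 280.

Σ(L_z)² = 280 ℏ²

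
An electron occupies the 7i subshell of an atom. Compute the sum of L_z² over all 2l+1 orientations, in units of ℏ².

7i means n = 7, l = 6.
m_l runs from −6 to 6, i.e. {-6, -5, -4, -3, -2, -1, 0, 1, 2, 3, 4, 5, 6}.
Σ m_l² = l(l+1)(2l+1)/3 = 6·7·13/3 = 182.

Σ(L_z)² = 182 ℏ²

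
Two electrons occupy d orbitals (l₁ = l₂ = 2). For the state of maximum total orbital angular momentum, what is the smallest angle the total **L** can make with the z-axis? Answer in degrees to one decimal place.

θ_min ≈ 26.6°

By the triangle rule, |l₁ − l₂| ≤ L ≤ l₁ + l₂.
So L can be 0, 1, 2, 3, 4.
The maximum is L = 4, with |L_tot| = ℏ√(4·5) = 2√5 ℏ.
The minimum angle with z is arccos(4/√20) ≈ 26.6°.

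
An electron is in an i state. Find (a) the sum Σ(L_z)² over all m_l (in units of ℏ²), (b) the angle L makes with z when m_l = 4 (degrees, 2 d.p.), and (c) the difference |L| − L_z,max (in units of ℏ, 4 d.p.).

For an i orbital, l = 6.
Σ m_l² = 182, so Σ(L_z)² = 182 ℏ².
For m_l = 4: cos θ = 4/√42, θ ≈ 51.89°.
|L| − L_z,max = (√42 − 6)ℏ ≈ 0.4807ℏ.

Σ(L_z)² = 182 ℏ²; θ(m_l=4) ≈ 51.89°; |L|−L_z,max ≈ 0.4807ℏ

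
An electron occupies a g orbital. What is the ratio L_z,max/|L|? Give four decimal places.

L_z,max/|L| = 0.8944

For a g orbital, l = 4.
|L| = 2√5 ℏ ≈ 4.4721ℏ, while L_z,max = lℏ = 4ℏ.
L_z,max/|L| = 4/√20 = 0.8944.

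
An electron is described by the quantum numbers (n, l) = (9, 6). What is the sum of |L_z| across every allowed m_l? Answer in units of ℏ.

m_l ∈ {-6, -5, -4, -3, -2, -1, 0, 1, 2, 3, 4, 5, 6}.
Σ|m_l| = 2·6(6+1)/2 = 42.

Σ|L_z| = 42 ℏ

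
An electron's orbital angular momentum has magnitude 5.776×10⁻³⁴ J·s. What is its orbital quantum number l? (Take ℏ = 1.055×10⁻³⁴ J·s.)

Dividing by ℏ: |L|/ℏ ≈ 5.475.
Set l(l+1) = 29.97; the integer solution is l = 5.

l = 5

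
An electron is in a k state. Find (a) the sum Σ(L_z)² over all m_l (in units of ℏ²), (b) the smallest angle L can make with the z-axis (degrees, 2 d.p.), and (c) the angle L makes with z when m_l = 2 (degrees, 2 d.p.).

Σ(L_z)² = 280 ℏ²; θ_min ≈ 20.70°; θ(m_l=2) ≈ 74.50°

A k state has l = 7.
Σ m_l² = 280, so Σ(L_z)² = 280 ℏ².
cos θ_min = 7/√56, so θ_min ≈ 20.70°.
For m_l = 2: cos θ = 2/√56, θ ≈ 74.50°.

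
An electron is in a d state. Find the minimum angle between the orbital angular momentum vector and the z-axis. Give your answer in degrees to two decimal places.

For a d orbital, l = 2.
|L| = √(l(l+1)) ℏ = √6 ℏ.
The smallest angle corresponds to the largest L_z, i.e. m_l = l = 2, giving L_z = 2ℏ.
cos θ_min = 2/√6, so θ_min ≈ 35.26°.

θ_min ≈ 35.26°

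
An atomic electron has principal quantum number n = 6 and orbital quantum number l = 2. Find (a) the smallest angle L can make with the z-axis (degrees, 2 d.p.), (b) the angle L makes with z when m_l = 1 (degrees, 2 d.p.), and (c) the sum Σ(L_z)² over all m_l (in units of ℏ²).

θ_min ≈ 35.26°; θ(m_l=1) ≈ 65.91°; Σ(L_z)² = 10 ℏ²

cos θ_min = 2/√6, so θ_min ≈ 35.26°.
For m_l = 1: cos θ = 1/√6, θ ≈ 65.91°.
Σ m_l² = 10, so Σ(L_z)² = 10 ℏ².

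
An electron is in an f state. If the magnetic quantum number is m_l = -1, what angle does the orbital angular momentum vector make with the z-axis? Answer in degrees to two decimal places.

θ ≈ 106.78°

The letter f corresponds to l = 3.
|L|² = l(l+1)ℏ² = 12ℏ², so |L| = 2√3 ℏ.
L_z = m_l ℏ = −1ℏ.
cos θ = L_z/|L| = -1/√12, so θ ≈ 106.78°.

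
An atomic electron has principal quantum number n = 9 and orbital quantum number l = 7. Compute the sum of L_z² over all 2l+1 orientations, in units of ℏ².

Σ(L_z)² = 280 ℏ²

m_l runs from −7 to 7, i.e. {-7, -6, -5, -4, -3, -2, -1, 0, 1, 2, 3, 4, 5, 6, 7}.
Σ m_l² = l(l+1)(2l+1)/3 = 7·8·15/3 = 280.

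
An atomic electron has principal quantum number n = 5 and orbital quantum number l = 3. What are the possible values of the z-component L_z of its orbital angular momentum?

L_z ∈ {−3ℏ, −2ℏ, −ℏ, 0, ℏ, 2ℏ, 3ℏ}

L_z = m_l ℏ with m_l ranging from −l to +l in integer steps.
For l = 3: m_l ∈ {-3, -2, -1, 0, 1, 2, 3}.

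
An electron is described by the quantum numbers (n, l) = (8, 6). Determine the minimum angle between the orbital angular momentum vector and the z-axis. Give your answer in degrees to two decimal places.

θ_min ≈ 22.21°

|L| = ℏ√(l(l+1)) = √42 ℏ.
The smallest angle corresponds to the largest L_z, i.e. m_l = l = 6, giving L_z = 6ℏ.
cos θ_min = 6/√42, so θ_min ≈ 22.21°.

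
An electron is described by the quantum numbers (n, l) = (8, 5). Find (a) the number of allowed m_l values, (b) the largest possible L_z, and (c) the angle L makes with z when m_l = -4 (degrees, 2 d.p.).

There are 2l+1 = 11 values of m_l.
L_z,max = lℏ = 5ℏ.
For m_l = -4: cos θ = -4/√30, θ ≈ 136.91°.

11 values; L_z,max = 5ℏ; θ(m_l=-4) ≈ 136.91°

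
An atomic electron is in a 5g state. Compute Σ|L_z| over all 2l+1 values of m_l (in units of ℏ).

5g means n = 5, l = 4.
m_l runs from −4 to 4, i.e. {-4, -3, -2, -1, 0, 1, 2, 3, 4}.
Σ|m_l| = 2·4(4+1)/2 = 20.

Σ|L_z| = 20 ℏ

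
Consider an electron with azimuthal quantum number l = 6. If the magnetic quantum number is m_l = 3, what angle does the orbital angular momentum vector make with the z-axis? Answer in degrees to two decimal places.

|L|² = l(l+1)ℏ² = 42ℏ², so |L| = √42 ℏ.
L_z = m_l ℏ = 3ℏ.
cos θ = L_z/|L| = 3/√42, so θ ≈ 62.42°.

θ ≈ 62.42°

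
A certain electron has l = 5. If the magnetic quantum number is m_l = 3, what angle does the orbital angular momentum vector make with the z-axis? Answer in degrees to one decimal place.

|L| = √(l(l+1)) ℏ = √30 ℏ.
L_z = m_l ℏ = 3ℏ.
cos θ = L_z/|L| = 3/√30, so θ ≈ 56.8°.

θ ≈ 56.8°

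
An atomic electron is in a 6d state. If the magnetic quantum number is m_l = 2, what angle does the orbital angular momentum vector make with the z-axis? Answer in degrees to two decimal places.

θ ≈ 35.26°

For 6d, l = 2.
|L|² = l(l+1)ℏ² = 6ℏ², so |L| = √6 ℏ.
L_z = m_l ℏ = 2ℏ.
cos θ = L_z/|L| = 2/√6, so θ ≈ 35.26°.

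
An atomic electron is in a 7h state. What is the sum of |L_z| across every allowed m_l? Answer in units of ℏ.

The 7h subshell has l = 5.
m_l runs from −5 to 5, i.e. {-5, -4, -3, -2, -1, 0, 1, 2, 3, 4, 5}.
Σ|m_l| = l(l+1) = 30.

Σ|L_z| = 30 ℏ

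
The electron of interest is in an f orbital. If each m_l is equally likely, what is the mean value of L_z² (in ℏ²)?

The letter f corresponds to l = 3.
m_l runs from −3 to 3, i.e. {-3, -2, -1, 0, 1, 2, 3}.
⟨L_z²⟩ = ℏ²·(Σ m_l²)/(2l+1) = ℏ²·28/7 = 4ℏ².

⟨L_z²⟩ = 4 ℏ²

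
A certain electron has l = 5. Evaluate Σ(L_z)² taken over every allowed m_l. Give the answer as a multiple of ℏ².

Σ(L_z)² = 110 ℏ²

The allowed m_l values are -5, -4, -3, -2, -1, 0, 1, 2, 3, 4, 5.
Σ m_l² = l(l+1)(2l+1)/3 = 5·6·11/3 = 110.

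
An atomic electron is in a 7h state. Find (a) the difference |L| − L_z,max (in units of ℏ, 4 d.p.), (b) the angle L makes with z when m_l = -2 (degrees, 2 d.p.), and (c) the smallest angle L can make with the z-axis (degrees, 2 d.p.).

|L|−L_z,max ≈ 0.4772ℏ; θ(m_l=-2) ≈ 111.42°; θ_min ≈ 24.09°

For 7h, l = 5.
|L| − L_z,max = (√30 − 5)ℏ ≈ 0.4772ℏ.
For m_l = -2: cos θ = -2/√30, θ ≈ 111.42°.
cos θ_min = 5/√30, so θ_min ≈ 24.09°.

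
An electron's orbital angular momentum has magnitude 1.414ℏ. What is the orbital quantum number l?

l = 1

|L| = ℏ√(l(l+1)), so l(l+1) = 2.
The positive root is l = 1.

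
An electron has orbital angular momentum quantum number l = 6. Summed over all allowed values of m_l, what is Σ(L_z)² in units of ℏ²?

m_l runs from −6 to 6, i.e. {-6, -5, -4, -3, -2, -1, 0, 1, 2, 3, 4, 5, 6}.
Σ m_l² = l(l+1)(2l+1)/3 = 6·7·13/3 = 182.

Σ(L_z)² = 182 ℏ²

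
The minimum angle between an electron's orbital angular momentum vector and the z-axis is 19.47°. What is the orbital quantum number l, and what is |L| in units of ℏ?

cos²θ_min = l/(l+1) = 0.8889.
l = cos²θ/sin²θ ≈ 8.
Then |L| = ℏ√(8·9) = 6√2 ℏ.

l = 8, |L| = 6√2 ℏ ≈ 8.485ℏ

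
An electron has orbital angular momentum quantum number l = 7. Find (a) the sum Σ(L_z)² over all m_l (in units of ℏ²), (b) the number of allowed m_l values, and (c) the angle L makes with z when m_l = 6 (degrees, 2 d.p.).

Σ m_l² = 280, so Σ(L_z)² = 280 ℏ².
There are 2l+1 = 15 values of m_l.
For m_l = 6: cos θ = 6/√56, θ ≈ 36.70°.

Σ(L_z)² = 280 ℏ²; 15 values; θ(m_l=6) ≈ 36.70°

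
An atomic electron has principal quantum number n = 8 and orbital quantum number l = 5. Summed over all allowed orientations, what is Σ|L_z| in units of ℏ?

Σ|L_z| = 30 ℏ

m_l runs from −5 to 5, i.e. {-5, -4, -3, -2, -1, 0, 1, 2, 3, 4, 5}.
Σ|m_l| = l(l+1) = 30.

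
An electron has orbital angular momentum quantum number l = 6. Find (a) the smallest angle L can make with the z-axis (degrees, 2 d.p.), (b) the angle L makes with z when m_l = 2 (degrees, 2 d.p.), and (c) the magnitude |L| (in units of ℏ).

cos θ_min = 6/√42, so θ_min ≈ 22.21°.
For m_l = 2: cos θ = 2/√42, θ ≈ 72.02°.
|L| = ℏ√(6·7) = √42 ℏ ≈ 6.481ℏ.

θ_min ≈ 22.21°; θ(m_l=2) ≈ 72.02°; |L| = √42 ℏ ≈ 6.481ℏ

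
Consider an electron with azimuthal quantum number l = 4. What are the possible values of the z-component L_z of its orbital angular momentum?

L_z ∈ {−4ℏ, −3ℏ, −2ℏ, −ℏ, 0, ℏ, 2ℏ, 3ℏ, 4ℏ}

L_z = m_l ℏ with m_l ranging from −l to +l in integer steps.
For l = 4: m_l ∈ {-4, -3, -2, -1, 0, 1, 2, 3, 4}.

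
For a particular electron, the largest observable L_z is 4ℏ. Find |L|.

Since max m_l = l, l = 4.
Then |L| = ℏ√(4·5) = 2√5 ℏ.

|L| = 2√5 ℏ ≈ 4.472ℏ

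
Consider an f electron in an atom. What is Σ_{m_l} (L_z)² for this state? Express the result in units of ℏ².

An f state has l = 3.
m_l runs from −3 to 3, i.e. {-3, -2, -1, 0, 1, 2, 3}.
Σ m_l² = 2·(1 + 4 + 9) = 28.

Σ(L_z)² = 28 ℏ²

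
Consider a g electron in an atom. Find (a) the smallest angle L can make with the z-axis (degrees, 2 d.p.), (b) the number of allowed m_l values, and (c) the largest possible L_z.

The letter g corresponds to l = 4.
cos θ_min = 4/√20, so θ_min ≈ 26.57°.
There are 2l+1 = 9 values of m_l.
L_z,max = lℏ = 4ℏ.

θ_min ≈ 26.57°; 9 values; L_z,max = 4ℏ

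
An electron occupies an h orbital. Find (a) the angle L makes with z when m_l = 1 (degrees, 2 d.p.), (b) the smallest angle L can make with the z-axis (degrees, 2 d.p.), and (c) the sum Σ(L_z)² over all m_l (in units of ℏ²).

The letter h corresponds to l = 5.
For m_l = 1: cos θ = 1/√30, θ ≈ 79.48°.
cos θ_min = 5/√30, so θ_min ≈ 24.09°.
Σ m_l² = 110, so Σ(L_z)² = 110 ℏ².

θ(m_l=1) ≈ 79.48°; θ_min ≈ 24.09°; Σ(L_z)² = 110 ℏ²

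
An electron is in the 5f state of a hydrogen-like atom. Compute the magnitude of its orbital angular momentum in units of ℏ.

|L| = 2√3 ℏ ≈ 3.464ℏ

The 5f subshell has l = 3.
|L| = ℏ√(l(l+1)) = ℏ√(3·4) = 2√3 ℏ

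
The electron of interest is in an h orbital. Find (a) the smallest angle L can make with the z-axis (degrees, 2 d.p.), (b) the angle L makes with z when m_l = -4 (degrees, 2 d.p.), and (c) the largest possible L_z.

For an h orbital, l = 5.
cos θ_min = 5/√30, so θ_min ≈ 24.09°.
For m_l = -4: cos θ = -4/√30, θ ≈ 136.91°.
L_z,max = lℏ = 5ℏ.

θ_min ≈ 24.09°; θ(m_l=-4) ≈ 136.91°; L_z,max = 5ℏ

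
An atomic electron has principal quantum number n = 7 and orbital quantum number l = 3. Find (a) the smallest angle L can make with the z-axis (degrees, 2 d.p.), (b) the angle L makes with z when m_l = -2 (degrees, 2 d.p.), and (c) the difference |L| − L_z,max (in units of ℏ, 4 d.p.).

cos θ_min = 3/√12, so θ_min ≈ 30.00°.
For m_l = -2: cos θ = -2/√12, θ ≈ 125.26°.
|L| − L_z,max = (2√3 − 3)ℏ ≈ 0.4641ℏ.

θ_min ≈ 30.00°; θ(m_l=-2) ≈ 125.26°; |L|−L_z,max ≈ 0.4641ℏ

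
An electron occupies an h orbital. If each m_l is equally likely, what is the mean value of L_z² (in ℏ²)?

The letter h corresponds to l = 5.
m_l runs from −5 to 5, i.e. {-5, -4, -3, -2, -1, 0, 1, 2, 3, 4, 5}.
⟨L_z²⟩ = ℏ²·(Σ m_l²)/(2l+1) = ℏ²·110/11 = 10ℏ².

⟨L_z²⟩ = 10 ℏ²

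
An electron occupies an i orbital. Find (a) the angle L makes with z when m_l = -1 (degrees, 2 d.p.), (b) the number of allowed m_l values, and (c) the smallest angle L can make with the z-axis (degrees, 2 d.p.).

θ(m_l=-1) ≈ 98.88°; 13 values; θ_min ≈ 22.21°

An i state has l = 6.
For m_l = -1: cos θ = -1/√42, θ ≈ 98.88°.
There are 2l+1 = 13 values of m_l.
cos θ_min = 6/√42, so θ_min ≈ 22.21°.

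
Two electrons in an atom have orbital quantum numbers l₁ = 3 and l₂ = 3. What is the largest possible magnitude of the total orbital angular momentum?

|L_tot|_max = √42 ℏ ≈ 6.481ℏ

By the triangle rule, |l₁ − l₂| ≤ L ≤ l₁ + l₂.
Allowed values: L = 0, 1, 2, 3, 4, 5, 6.
The largest magnitude corresponds to L = 6: |L_tot| = ℏ√(6·7) = √42 ℏ.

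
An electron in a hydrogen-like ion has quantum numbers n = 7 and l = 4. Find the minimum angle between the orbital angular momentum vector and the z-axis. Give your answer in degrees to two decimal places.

|L| = ℏ√(l(l+1)) = 2√5 ℏ.
The smallest angle corresponds to the largest L_z, i.e. m_l = l = 4, giving L_z = 4ℏ.
cos θ_min = 4/√20, so θ_min ≈ 26.57°.

θ_min ≈ 26.57°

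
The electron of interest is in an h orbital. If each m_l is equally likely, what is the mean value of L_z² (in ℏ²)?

⟨L_z²⟩ = 10 ℏ²

The letter h corresponds to l = 5.
m_l ∈ {-5, -4, -3, -2, -1, 0, 1, 2, 3, 4, 5}.
⟨L_z²⟩ = ℏ²·l(l+1)/3 = 10ℏ².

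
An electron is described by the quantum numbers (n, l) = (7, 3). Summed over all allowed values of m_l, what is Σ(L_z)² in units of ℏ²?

Σ(L_z)² = 28 ℏ²

m_l runs from −3 to 3, i.e. {-3, -2, -1, 0, 1, 2, 3}.
Summing m² from −3 to 3: Σ m_l² = 28.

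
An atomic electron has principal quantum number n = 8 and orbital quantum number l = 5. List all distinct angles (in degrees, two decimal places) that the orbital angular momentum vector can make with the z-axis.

θ ∈ {24.09°, 43.09°, 56.79°, 68.58°, 79.48°, 90.00°, 100.52°, 111.42°, 123.21°, 136.91°, 155.91°}

|L| = ℏ√(l(l+1)) = √30 ℏ.
cos θ = m_l/√30 for each m_l ∈ {-5, -4, -3, -2, -1, 0, 1, 2, 3, 4, 5}.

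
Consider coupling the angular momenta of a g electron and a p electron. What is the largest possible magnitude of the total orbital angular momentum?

By the triangle rule, |l₁ − l₂| ≤ L ≤ l₁ + l₂.
So L can be 3, 4, 5.
The largest magnitude corresponds to L = 5: |L_tot| = ℏ√(5·6) = √30 ℏ.

|L_tot|_max = √30 ℏ ≈ 5.477ℏ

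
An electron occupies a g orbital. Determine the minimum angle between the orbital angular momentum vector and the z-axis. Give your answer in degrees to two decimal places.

A g state has l = 4.
|L| = √(l(l+1)) ℏ = 2√5 ℏ.
The smallest angle corresponds to the largest L_z, i.e. m_l = l = 4, giving L_z = 4ℏ.
cos θ_min = 4/√20, so θ_min ≈ 26.57°.

θ_min ≈ 26.57°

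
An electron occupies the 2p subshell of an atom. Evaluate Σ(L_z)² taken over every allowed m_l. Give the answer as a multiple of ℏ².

Σ(L_z)² = 2 ℏ²

The 2p subshell has l = 1.
The allowed m_l values are -1, 0, 1.
Summing m² from −1 to 1: Σ m_l² = 2.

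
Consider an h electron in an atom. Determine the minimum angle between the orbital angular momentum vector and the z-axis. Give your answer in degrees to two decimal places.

θ_min ≈ 24.09°

For an h orbital, l = 5.
|L|² = l(l+1)ℏ² = 30ℏ², so |L| = √30 ℏ.
The smallest angle corresponds to the largest L_z, i.e. m_l = l = 5, giving L_z = 5ℏ.
cos θ_min = 5/√30, so θ_min ≈ 24.09°.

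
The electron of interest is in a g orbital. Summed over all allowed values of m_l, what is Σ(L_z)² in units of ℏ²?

The letter g corresponds to l = 4.
m_l ∈ {-4, -3, -2, -1, 0, 1, 2, 3, 4}.
Summing m² from −4 to 4: Σ m_l² = 60.

Σ(L_z)² = 60 ℏ²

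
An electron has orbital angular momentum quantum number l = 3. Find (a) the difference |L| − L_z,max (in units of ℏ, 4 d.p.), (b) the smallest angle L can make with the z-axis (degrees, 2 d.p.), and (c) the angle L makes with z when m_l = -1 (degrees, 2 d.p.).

|L| − L_z,max = (2√3 − 3)ℏ ≈ 0.4641ℏ.
cos θ_min = 3/√12, so θ_min ≈ 30.00°.
For m_l = -1: cos θ = -1/√12, θ ≈ 106.78°.

|L|−L_z,max ≈ 0.4641ℏ; θ_min ≈ 30.00°; θ(m_l=-1) ≈ 106.78°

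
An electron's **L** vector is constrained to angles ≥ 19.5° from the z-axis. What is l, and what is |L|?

cos θ_min = l/√(l(l+1)) = √(l/(l+1)), so l/(l+1) = cos²(19.5°) = 0.8886.
Solving: l = 8.
Then |L| = ℏ√(8·9) = 6√2 ℏ.

l = 8, |L| = 6√2 ℏ ≈ 8.485ℏ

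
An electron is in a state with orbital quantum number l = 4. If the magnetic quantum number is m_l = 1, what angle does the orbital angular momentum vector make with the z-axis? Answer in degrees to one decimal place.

θ ≈ 77.1°

|L|² = l(l+1)ℏ² = 20ℏ², so |L| = 2√5 ℏ.
L_z = m_l ℏ = 1ℏ.
cos θ = L_z/|L| = 1/√20, so θ ≈ 77.1°.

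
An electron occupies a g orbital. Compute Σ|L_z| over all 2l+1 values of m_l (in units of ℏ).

A g state has l = 4.
m_l runs from −4 to 4, i.e. {-4, -3, -2, -1, 0, 1, 2, 3, 4}.
Σ|m_l| = 2·4(4+1)/2 = 20.

Σ|L_z| = 20 ℏ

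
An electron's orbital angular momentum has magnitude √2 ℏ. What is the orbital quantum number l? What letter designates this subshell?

(|L|/ℏ)² = l(l+1) = 2.
Solving: l = 1.

l = 1 (p orbital)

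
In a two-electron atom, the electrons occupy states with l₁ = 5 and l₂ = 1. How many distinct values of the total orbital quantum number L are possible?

3

The total orbital quantum number L ranges from |l₁ − l₂| to l₁ + l₂ in integer steps.
Allowed values: L = 4, 5, 6.
That is 3 values.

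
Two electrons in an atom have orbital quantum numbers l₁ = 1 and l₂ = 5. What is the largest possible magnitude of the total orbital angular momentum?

L runs from |1 − 5| = 4 to 1 + 5 = 6.
Allowed values: L = 4, 5, 6.
The largest magnitude corresponds to L = 6: |L_tot| = ℏ√(6·7) = √42 ℏ.

|L_tot|_max = √42 ℏ ≈ 6.481ℏ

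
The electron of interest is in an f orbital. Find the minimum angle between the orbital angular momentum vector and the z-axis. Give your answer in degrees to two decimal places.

θ_min ≈ 30.00°

The letter f corresponds to l = 3.
|L| = ℏ√(l(l+1)) = 2√3 ℏ.
The smallest angle corresponds to the largest L_z, i.e. m_l = l = 3, giving L_z = 3ℏ.
cos θ_min = 3/√12, so θ_min ≈ 30.00°.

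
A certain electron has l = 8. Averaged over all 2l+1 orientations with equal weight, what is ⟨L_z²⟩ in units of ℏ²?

⟨L_z²⟩ = 24 ℏ²

m_l runs from −8 to 8, i.e. {-8, -7, -6, -5, -4, -3, -2, -1, 0, 1, 2, 3, 4, 5, 6, 7, 8}.
Average of L_z² over 17 states: 408/17 ℏ² = 24 ℏ².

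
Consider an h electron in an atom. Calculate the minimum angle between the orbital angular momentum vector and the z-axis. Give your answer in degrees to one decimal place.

H corresponds to l = 5.
|L|² = l(l+1)ℏ² = 30ℏ², so |L| = √30 ℏ.
The smallest angle corresponds to the largest L_z, i.e. m_l = l = 5, giving L_z = 5ℏ.
cos θ_min = 5/√30, so θ_min ≈ 24.1°.

θ_min ≈ 24.1°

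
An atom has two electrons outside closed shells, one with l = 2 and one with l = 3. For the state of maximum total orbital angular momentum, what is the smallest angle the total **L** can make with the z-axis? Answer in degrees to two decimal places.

θ_min ≈ 24.09°

Angular momentum addition gives L = |l₁ − l₂|, …, l₁ + l₂.
L ∈ {1, 2, 3, 4, 5}.
The maximum is L = 5, with |L_tot| = ℏ√(5·6) = √30 ℏ.
The minimum angle with z is arccos(5/√30) ≈ 24.09°.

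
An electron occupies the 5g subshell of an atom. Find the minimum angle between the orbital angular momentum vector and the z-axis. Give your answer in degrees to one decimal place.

θ_min ≈ 26.6°

The 5g subshell has l = 4.
|L| = √(l(l+1)) ℏ = 2√5 ℏ.
The smallest angle corresponds to the largest L_z, i.e. m_l = l = 4, giving L_z = 4ℏ.
cos θ_min = 4/√20, so θ_min ≈ 26.6°.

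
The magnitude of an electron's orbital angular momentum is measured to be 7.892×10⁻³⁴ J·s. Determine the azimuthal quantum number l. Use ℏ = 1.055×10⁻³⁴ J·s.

l = 7

In units of ℏ, |L| ≈ 7.481.
(|L|/ℏ)² = l(l+1) ≈ 55.96 ⇒ l = 7.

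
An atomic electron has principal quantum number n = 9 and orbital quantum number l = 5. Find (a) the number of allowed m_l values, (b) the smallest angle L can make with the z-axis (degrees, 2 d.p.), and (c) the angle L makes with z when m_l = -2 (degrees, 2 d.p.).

There are 2l+1 = 11 values of m_l.
cos θ_min = 5/√30, so θ_min ≈ 24.09°.
For m_l = -2: cos θ = -2/√30, θ ≈ 111.42°.

11 values; θ_min ≈ 24.09°; θ(m_l=-2) ≈ 111.42°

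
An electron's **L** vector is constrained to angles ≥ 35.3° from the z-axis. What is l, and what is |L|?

l = 2, |L| = √6 ℏ ≈ 2.449ℏ

At minimum angle, m_l = l, so cos θ = l/√(l(l+1)); cos²θ = l/(l+1) = 0.6661.
Thus l = 0.6661/(1 − 0.6661) ≈ 2.
Then |L| = ℏ√(2·3) = √6 ℏ.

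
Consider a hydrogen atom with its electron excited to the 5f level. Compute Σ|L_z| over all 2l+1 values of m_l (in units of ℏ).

Σ|L_z| = 12 ℏ

The 5f level has l = 3.
m_l ∈ {-3, -2, -1, 0, 1, 2, 3}.
Σ|m_l| = 2(1+2+…+3) = 12.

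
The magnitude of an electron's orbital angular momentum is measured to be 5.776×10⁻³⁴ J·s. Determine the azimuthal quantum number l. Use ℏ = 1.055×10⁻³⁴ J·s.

l = 5

Dividing by ℏ: |L|/ℏ ≈ 5.475.
l(l+1) ≈ 5.475² ≈ 29.97, so l = 5.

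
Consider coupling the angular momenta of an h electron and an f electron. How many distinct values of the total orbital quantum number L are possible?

L runs from |5 − 3| = 2 to 5 + 3 = 8.
So L can be 2, 3, 4, 5, 6, 7, 8.
That is 7 values.

7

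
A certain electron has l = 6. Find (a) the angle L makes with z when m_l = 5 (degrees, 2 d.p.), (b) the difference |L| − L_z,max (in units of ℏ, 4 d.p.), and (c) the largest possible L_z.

For m_l = 5: cos θ = 5/√42, θ ≈ 39.51°.
|L| − L_z,max = (√42 − 6)ℏ ≈ 0.4807ℏ.
L_z,max = lℏ = 6ℏ.

θ(m_l=5) ≈ 39.51°; |L|−L_z,max ≈ 0.4807ℏ; L_z,max = 6ℏ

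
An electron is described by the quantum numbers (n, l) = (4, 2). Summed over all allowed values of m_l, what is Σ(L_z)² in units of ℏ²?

Σ(L_z)² = 10 ℏ²

The allowed m_l values are -2, -1, 0, 1, 2.
Summing m² from −2 to 2: Σ m_l² = 10.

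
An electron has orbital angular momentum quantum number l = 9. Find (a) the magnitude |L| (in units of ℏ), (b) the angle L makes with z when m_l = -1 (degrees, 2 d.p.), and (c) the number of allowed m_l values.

|L| = 3√10 ℏ ≈ 9.487ℏ; θ(m_l=-1) ≈ 96.05°; 19 values

|L| = ℏ√(9·10) = 3√10 ℏ ≈ 9.487ℏ.
For m_l = -1: cos θ = -1/√90, θ ≈ 96.05°.
There are 2l+1 = 19 values of m_l.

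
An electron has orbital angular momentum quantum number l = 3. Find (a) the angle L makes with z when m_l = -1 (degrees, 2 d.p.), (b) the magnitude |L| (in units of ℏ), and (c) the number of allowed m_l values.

For m_l = -1: cos θ = -1/√12, θ ≈ 106.78°.
|L| = ℏ√(3·4) = 2√3 ℏ ≈ 3.464ℏ.
There are 2l+1 = 7 values of m_l.

θ(m_l=-1) ≈ 106.78°; |L| = 2√3 ℏ ≈ 3.464ℏ; 7 values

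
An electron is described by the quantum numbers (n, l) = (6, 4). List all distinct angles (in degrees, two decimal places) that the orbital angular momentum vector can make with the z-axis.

|L| = ℏ√(l(l+1)) = 2√5 ℏ.
cos θ = m_l/√20 for each m_l ∈ {-4, -3, -2, -1, 0, 1, 2, 3, 4}.

θ ∈ {26.57°, 47.87°, 63.43°, 77.08°, 90.00°, 102.92°, 116.57°, 132.13°, 153.43°}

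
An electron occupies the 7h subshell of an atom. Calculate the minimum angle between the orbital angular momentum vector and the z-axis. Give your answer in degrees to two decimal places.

θ_min ≈ 24.09°

The 7h subshell has l = 5.
|L| = ℏ√(l(l+1)) = √30 ℏ.
The smallest angle corresponds to the largest L_z, i.e. m_l = l = 5, giving L_z = 5ℏ.
cos θ_min = 5/√30, so θ_min ≈ 24.09°.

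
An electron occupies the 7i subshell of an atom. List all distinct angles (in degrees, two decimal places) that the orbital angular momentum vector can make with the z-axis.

7i means n = 7, l = 6.
|L| = √(l(l+1)) ℏ = √42 ℏ.
cos θ = m_l/√42 for each m_l ∈ {-6, -5, -4, -3, -2, -1, 0, 1, 2, 3, 4, 5, 6}.

θ ∈ {22.21°, 39.51°, 51.89°, 62.42°, 72.02°, 81.12°, 90.00°, 98.88°, 107.98°, 117.58°, 128.11°, 140.49°, 157.79°}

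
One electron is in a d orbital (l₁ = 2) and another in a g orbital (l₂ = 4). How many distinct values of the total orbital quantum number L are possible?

L runs from |2 − 4| = 2 to 2 + 4 = 6.
Allowed values: L = 2, 3, 4, 5, 6.
That is 5 values.

5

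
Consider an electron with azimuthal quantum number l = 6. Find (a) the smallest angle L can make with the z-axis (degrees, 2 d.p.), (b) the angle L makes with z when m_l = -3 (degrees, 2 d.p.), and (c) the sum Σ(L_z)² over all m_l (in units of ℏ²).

θ_min ≈ 22.21°; θ(m_l=-3) ≈ 117.58°; Σ(L_z)² = 182 ℏ²

cos θ_min = 6/√42, so θ_min ≈ 22.21°.
For m_l = -3: cos θ = -3/√42, θ ≈ 117.58°.
Σ m_l² = 182, so Σ(L_z)² = 182 ℏ².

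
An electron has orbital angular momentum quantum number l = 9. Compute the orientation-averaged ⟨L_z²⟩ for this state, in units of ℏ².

m_l runs from −9 to 9, i.e. {-9, -8, -7, -6, -5, -4, -3, -2, -1, 0, 1, 2, 3, 4, 5, 6, 7, 8, 9}.
⟨L_z²⟩ = ℏ²·l(l+1)/3 = 30ℏ².

⟨L_z²⟩ = 30 ℏ²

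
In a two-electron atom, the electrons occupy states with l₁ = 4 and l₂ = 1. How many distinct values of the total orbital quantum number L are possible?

L runs from |4 − 1| = 3 to 4 + 1 = 5.
Allowed values: L = 3, 4, 5.
That is 3 values.

3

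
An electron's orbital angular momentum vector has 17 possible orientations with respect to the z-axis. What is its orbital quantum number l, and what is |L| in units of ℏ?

l = 8, |L| = 6√2 ℏ ≈ 8.485ℏ

Since there are 2l+1 = 17 values of m_l, l = 8.
|L| = ℏ√(l(l+1)) = ℏ√(8·9) = 6√2 ℏ.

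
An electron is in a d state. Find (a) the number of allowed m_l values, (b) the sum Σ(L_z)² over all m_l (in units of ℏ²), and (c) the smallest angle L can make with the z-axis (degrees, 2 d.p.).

5 values; Σ(L_z)² = 10 ℏ²; θ_min ≈ 35.26°

The letter d corresponds to l = 2.
There are 2l+1 = 5 values of m_l.
Σ m_l² = 10, so Σ(L_z)² = 10 ℏ².
cos θ_min = 2/√6, so θ_min ≈ 35.26°.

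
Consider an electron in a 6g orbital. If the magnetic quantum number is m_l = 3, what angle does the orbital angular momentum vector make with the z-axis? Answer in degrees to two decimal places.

The 6g subshell has l = 4.
|L| = √(l(l+1)) ℏ = 2√5 ℏ.
L_z = m_l ℏ = 3ℏ.
cos θ = L_z/|L| = 3/√20, so θ ≈ 47.87°.

θ ≈ 47.87°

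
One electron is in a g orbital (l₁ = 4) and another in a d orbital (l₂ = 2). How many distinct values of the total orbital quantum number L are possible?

5

By the triangle rule, |l₁ − l₂| ≤ L ≤ l₁ + l₂.
Allowed values: L = 2, 3, 4, 5, 6.
That is 5 values.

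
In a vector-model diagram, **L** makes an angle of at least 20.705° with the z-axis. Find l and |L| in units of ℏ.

l = 7, |L| = 2√14 ℏ ≈ 7.483ℏ

cos θ_min = l/√(l(l+1)) = √(l/(l+1)), so l/(l+1) = cos²(20.705°) = 0.8750.
Solving: l = 7.
Then |L| = ℏ√(7·8) = 2√14 ℏ.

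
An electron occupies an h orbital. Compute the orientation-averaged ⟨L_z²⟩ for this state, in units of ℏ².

⟨L_z²⟩ = 10 ℏ²

The letter h corresponds to l = 5.
m_l runs from −5 to 5, i.e. {-5, -4, -3, -2, -1, 0, 1, 2, 3, 4, 5}.
⟨L_z²⟩ = ℏ²·(Σ m_l²)/(2l+1) = ℏ²·110/11 = 10ℏ².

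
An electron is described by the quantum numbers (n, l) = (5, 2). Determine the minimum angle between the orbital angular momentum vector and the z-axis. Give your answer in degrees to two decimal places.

θ_min ≈ 35.26°

|L| = ℏ√(l(l+1)) = √6 ℏ.
The smallest angle corresponds to the largest L_z, i.e. m_l = l = 2, giving L_z = 2ℏ.
cos θ_min = 2/√6, so θ_min ≈ 35.26°.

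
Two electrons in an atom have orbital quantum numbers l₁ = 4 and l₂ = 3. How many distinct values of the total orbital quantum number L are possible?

7

Angular momentum addition gives L = |l₁ − l₂|, …, l₁ + l₂.
L ∈ {1, 2, 3, 4, 5, 6, 7}.
That is 7 values.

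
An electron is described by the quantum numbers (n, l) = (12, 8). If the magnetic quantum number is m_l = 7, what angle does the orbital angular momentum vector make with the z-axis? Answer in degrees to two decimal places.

θ ≈ 34.42°

|L| = √(l(l+1)) ℏ = 6√2 ℏ.
L_z = m_l ℏ = 7ℏ.
cos θ = L_z/|L| = 7/√72, so θ ≈ 34.42°.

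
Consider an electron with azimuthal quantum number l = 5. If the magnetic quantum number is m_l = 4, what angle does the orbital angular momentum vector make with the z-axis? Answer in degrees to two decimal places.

θ ≈ 43.09°

|L|² = l(l+1)ℏ² = 30ℏ², so |L| = √30 ℏ.
L_z = m_l ℏ = 4ℏ.
cos θ = L_z/|L| = 4/√30, so θ ≈ 43.09°.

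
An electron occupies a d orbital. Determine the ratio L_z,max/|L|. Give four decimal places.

A d state has l = 2.
|L| = √6 ℏ ≈ 2.4495ℏ, while L_z,max = lℏ = 2ℏ.
L_z,max/|L| = 2/√6 = 0.8165.

L_z,max/|L| = 0.8165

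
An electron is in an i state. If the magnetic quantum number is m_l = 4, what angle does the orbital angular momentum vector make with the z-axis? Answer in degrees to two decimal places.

For an i orbital, l = 6.
|L|² = l(l+1)ℏ² = 42ℏ², so |L| = √42 ℏ.
L_z = m_l ℏ = 4ℏ.
cos θ = L_z/|L| = 4/√42, so θ ≈ 51.89°.

θ ≈ 51.89°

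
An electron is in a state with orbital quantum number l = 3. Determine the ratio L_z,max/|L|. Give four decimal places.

L_z,max/|L| = 0.8660

|L| = 2√3 ℏ ≈ 3.4641ℏ, while L_z,max = lℏ = 3ℏ.
L_z,max/|L| = 3/√12 = 0.8660.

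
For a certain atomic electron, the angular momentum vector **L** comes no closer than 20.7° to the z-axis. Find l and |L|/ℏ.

l = 7, |L| = 2√14 ℏ ≈ 7.483ℏ

cos θ_min = l/√(l(l+1)) = √(l/(l+1)), so l/(l+1) = cos²(20.7°) = 0.8751.
Solving: l = 7.
Then |L| = ℏ√(7·8) = 2√14 ℏ.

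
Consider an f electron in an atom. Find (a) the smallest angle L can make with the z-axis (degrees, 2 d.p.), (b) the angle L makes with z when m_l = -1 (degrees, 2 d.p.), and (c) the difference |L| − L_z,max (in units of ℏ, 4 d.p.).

An f state has l = 3.
cos θ_min = 3/√12, so θ_min ≈ 30.00°.
For m_l = -1: cos θ = -1/√12, θ ≈ 106.78°.
|L| − L_z,max = (2√3 − 3)ℏ ≈ 0.4641ℏ.

θ_min ≈ 30.00°; θ(m_l=-1) ≈ 106.78°; |L|−L_z,max ≈ 0.4641ℏ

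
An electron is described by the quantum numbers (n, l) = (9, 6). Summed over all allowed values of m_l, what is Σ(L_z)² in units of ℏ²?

Σ(L_z)² = 182 ℏ²

m_l ∈ {-6, -5, -4, -3, -2, -1, 0, 1, 2, 3, 4, 5, 6}.
Σ m_l² = l(l+1)(2l+1)/3 = 6·7·13/3 = 182.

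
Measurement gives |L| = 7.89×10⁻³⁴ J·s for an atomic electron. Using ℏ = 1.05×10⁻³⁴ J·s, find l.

l = 7

|L|/ℏ = (7.89×10⁻³⁴)/(1.05×10⁻³⁴) ≈ 7.514.
l(l+1) ≈ 7.514² ≈ 56.46, so l = 7.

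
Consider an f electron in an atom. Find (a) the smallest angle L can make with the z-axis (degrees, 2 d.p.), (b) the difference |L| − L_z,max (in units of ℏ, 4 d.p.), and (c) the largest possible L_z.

The letter f corresponds to l = 3.
cos θ_min = 3/√12, so θ_min ≈ 30.00°.
|L| − L_z,max = (2√3 − 3)ℏ ≈ 0.4641ℏ.
L_z,max = lℏ = 3ℏ.

θ_min ≈ 30.00°; |L|−L_z,max ≈ 0.4641ℏ; L_z,max = 3ℏ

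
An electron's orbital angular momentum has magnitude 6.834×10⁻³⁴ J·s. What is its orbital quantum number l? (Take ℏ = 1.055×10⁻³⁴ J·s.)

l = 6

Dividing by ℏ: |L|/ℏ ≈ 6.478.
l(l+1) ≈ 6.478² ≈ 41.96, so l = 6.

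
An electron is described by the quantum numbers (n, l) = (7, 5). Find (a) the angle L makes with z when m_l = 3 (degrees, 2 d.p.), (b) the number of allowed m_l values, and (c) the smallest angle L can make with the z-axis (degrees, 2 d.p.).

θ(m_l=3) ≈ 56.79°; 11 values; θ_min ≈ 24.09°

For m_l = 3: cos θ = 3/√30, θ ≈ 56.79°.
There are 2l+1 = 11 values of m_l.
cos θ_min = 5/√30, so θ_min ≈ 24.09°.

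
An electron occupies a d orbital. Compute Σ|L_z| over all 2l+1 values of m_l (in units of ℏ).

For a d orbital, l = 2.
The allowed m_l values are -2, -1, 0, 1, 2.
Σ|m_l| = 2(1+2+…+2) = 6.

Σ|L_z| = 6 ℏ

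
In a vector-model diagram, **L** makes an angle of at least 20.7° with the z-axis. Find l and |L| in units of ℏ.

l = 7, |L| = 2√14 ℏ ≈ 7.483ℏ

cos²θ_min = l/(l+1) = 0.8751.
Solving: l = 7.
Then |L| = ℏ√(7·8) = 2√14 ℏ.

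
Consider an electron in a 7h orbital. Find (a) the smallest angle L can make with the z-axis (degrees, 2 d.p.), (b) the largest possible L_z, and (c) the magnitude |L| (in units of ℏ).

For 7h, l = 5.
cos θ_min = 5/√30, so θ_min ≈ 24.09°.
L_z,max = lℏ = 5ℏ.
|L| = ℏ√(5·6) = √30 ℏ ≈ 5.477ℏ.

θ_min ≈ 24.09°; L_z,max = 5ℏ; |L| = √30 ℏ ≈ 5.477ℏ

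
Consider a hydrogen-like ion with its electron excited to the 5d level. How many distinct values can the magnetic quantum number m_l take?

5

The 5d level has l = 2.
The number of m_l values is 2l + 1 = 2·2 + 1 = 5.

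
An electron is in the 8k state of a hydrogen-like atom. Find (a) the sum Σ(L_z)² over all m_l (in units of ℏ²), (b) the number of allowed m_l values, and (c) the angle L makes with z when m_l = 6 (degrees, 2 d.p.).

8k means n = 8, l = 7.
Σ m_l² = 280, so Σ(L_z)² = 280 ℏ².
There are 2l+1 = 15 values of m_l.
For m_l = 6: cos θ = 6/√56, θ ≈ 36.70°.

Σ(L_z)² = 280 ℏ²; 15 values; θ(m_l=6) ≈ 36.70°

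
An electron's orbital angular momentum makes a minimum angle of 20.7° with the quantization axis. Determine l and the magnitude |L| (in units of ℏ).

cos θ_min = l/√(l(l+1)) = √(l/(l+1)), so l/(l+1) = cos²(20.7°) = 0.8751.
l = cos²θ/sin²θ ≈ 7.
Then |L| = ℏ√(7·8) = 2√14 ℏ.

l = 7, |L| = 2√14 ℏ ≈ 7.483ℏ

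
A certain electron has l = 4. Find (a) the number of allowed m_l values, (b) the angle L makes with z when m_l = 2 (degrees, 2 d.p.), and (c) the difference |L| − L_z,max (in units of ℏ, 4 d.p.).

9 values; θ(m_l=2) ≈ 63.43°; |L|−L_z,max ≈ 0.4721ℏ

There are 2l+1 = 9 values of m_l.
For m_l = 2: cos θ = 2/√20, θ ≈ 63.43°.
|L| − L_z,max = (2√5 − 4)ℏ ≈ 0.4721ℏ.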